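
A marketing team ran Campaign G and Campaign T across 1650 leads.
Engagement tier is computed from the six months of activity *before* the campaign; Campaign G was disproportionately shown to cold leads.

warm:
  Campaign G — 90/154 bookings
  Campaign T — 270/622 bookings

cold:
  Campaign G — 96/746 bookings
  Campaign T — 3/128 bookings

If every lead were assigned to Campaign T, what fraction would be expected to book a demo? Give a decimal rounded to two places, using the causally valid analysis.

Campaign G is higher inside every engagement tier stratum but Campaign T is higher in aggregate. Whether to stratify depends on how engagement tier relates to the campaign.
Here engagement tier is a common cause — it drives both which campaign a case falls under and the outcome. The crude comparison mixes populations; the stratum-specific rates are the causally relevant ones.
Standardising Campaign T to the population engagement tier mix: 0.470·270/622 + 0.530·3/128 = 0.217.

0.22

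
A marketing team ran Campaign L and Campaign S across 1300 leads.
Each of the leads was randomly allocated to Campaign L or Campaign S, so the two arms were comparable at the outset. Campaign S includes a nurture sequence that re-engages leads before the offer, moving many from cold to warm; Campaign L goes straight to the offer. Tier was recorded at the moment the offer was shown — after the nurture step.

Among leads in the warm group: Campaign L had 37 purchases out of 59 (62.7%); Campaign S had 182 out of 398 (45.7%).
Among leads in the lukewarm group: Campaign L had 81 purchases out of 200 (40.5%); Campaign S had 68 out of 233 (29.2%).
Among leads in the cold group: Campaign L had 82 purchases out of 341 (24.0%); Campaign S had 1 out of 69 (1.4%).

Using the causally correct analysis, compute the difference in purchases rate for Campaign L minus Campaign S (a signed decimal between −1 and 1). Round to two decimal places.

-0.03

The engagement tier-specific comparison favours Campaign L throughout, but the pooled figures favour Campaign S. The question is whether to condition on engagement tier.
Engagement tier lies on the pathway campaign → engagement tier → outcome, so adjusting for it blocks the indirect effect. For the total causal effect of campaign, use the unadjusted pooled rates.
The causal difference is the pooled difference: 0.333 − 0.359 = -0.025.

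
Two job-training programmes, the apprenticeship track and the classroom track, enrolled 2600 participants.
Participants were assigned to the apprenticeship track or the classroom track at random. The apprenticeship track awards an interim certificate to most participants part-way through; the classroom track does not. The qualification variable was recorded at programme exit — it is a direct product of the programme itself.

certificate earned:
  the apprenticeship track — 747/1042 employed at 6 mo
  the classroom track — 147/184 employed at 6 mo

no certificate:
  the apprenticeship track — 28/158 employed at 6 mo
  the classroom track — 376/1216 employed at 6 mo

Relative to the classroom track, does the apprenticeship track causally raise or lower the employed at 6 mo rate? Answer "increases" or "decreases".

Within every qualification attained during the programme level the classroom track has the higher rate, yet pooled the apprenticeship track does — Simpson's reversal.
The distribution of qualification attained during the programme is itself part of what the programme does — it is an intermediate outcome. Holding it fixed would remove that part of the effect; the total effect is the pooled difference.
Pooled: the apprenticeship track 64.6% vs the classroom track 37.4%; the apprenticeship track is higher overall.

increases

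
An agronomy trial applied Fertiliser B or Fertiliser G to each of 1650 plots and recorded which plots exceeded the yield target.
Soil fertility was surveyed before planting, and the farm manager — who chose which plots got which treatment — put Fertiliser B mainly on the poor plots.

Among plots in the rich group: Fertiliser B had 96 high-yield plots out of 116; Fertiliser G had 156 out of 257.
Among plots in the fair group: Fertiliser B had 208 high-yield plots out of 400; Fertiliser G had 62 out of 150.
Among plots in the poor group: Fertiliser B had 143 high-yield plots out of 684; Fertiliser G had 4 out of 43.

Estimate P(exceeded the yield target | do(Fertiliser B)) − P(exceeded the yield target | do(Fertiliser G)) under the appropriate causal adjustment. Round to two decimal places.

+0.14

The stratified and pooled comparisons disagree (Fertiliser B wins within each soil fertility; Fertiliser G wins overall), so the answer turns on the causal role of soil fertility.
The imbalance in soil fertility arose from how plots were allocated, not from anything the fertiliser did; and soil fertility independently affects the outcome. The pooled gap is confounded — condition on soil fertility.
Adjusting over the population distribution of soil fertility: 0.226·(0.828−0.607) + 0.333·(0.520−0.413) + 0.441·(0.209−0.093) = +0.137.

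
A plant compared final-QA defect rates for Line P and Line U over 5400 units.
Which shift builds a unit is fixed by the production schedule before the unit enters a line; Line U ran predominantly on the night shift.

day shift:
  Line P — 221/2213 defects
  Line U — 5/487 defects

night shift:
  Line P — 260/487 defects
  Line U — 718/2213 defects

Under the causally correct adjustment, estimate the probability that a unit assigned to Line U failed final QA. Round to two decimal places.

0.17

Shift is set before the line has any effect — it is not caused by the line — and it independently drives the outcome. That makes it a confounder, so the causal comparison is within shift levels.
Standardising Line U to the population shift mix: 0.500·5/487 + 0.500·718/2213 = 0.167.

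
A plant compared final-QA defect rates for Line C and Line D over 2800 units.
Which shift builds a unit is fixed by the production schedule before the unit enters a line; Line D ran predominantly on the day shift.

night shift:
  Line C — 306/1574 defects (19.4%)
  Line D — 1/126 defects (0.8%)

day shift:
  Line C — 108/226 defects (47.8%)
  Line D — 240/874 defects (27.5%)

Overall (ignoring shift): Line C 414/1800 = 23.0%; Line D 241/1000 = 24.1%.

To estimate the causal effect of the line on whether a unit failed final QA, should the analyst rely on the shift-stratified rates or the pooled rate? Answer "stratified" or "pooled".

stratified

The stratified and pooled comparisons disagree (Line D wins within each shift; Line C wins overall), so the answer turns on the causal role of shift.
Shift differs across lines for reasons unrelated to any effect of the line itself, and it separately predicts the outcome — a classic confounder. We must compare within shift levels.
Within each level — night shift: 19.4% vs 0.8%; day shift: 47.8% vs 27.5% — Line D is lower every time.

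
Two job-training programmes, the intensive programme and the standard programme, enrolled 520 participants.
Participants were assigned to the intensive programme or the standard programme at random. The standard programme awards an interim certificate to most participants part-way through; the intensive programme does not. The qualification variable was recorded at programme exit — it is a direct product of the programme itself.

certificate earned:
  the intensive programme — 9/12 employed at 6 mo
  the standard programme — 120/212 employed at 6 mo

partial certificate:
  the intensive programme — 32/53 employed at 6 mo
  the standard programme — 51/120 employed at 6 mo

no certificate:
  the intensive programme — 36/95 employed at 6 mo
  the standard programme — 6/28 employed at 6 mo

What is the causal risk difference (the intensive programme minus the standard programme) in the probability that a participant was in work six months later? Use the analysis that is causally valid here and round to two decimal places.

Qualification attained during the programme is downstream of the programme. One should not condition on a consequence of treatment, so the overall rates are the right comparison.
The causal difference is the pooled difference: 0.481 − 0.492 = -0.010.

-0.01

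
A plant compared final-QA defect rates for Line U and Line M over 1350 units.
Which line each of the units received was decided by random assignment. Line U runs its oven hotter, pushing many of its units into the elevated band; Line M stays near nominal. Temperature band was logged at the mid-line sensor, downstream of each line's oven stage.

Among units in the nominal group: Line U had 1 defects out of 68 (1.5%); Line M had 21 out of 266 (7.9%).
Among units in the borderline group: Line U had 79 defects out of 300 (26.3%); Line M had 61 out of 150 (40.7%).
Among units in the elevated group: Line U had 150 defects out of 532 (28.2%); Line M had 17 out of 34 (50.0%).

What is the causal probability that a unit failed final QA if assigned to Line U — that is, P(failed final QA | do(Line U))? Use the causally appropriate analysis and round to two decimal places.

The stratified and pooled comparisons disagree (Line U wins within each in-process temperature band; Line M wins overall), so the answer turns on the causal role of in-process temperature band.
In-process temperature band lies on the pathway line → in-process temperature band → outcome, so adjusting for it blocks the indirect effect. For the total causal effect of line, use the unadjusted pooled rates.
So P(outcome | do(Line U)) is just the pooled rate for Line U: 230/900 = 0.256.

0.26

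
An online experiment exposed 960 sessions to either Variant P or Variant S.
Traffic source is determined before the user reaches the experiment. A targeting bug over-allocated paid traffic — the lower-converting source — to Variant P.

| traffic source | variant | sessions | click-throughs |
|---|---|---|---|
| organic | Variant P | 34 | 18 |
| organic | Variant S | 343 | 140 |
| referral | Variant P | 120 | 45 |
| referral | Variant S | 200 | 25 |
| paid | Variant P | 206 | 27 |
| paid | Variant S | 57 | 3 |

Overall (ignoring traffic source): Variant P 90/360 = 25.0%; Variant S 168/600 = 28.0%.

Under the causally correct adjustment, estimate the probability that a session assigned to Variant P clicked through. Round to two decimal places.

Since traffic source is a pre-existing factor (not a product of the variant) and it affects the outcome on its own, it is a confounder. The stratified rates, not the pooled rate, identify the causal effect.
Standardising Variant P to the population traffic source mix: 0.393·18/34 + 0.333·45/120 + 0.274·27/206 = 0.369.

0.37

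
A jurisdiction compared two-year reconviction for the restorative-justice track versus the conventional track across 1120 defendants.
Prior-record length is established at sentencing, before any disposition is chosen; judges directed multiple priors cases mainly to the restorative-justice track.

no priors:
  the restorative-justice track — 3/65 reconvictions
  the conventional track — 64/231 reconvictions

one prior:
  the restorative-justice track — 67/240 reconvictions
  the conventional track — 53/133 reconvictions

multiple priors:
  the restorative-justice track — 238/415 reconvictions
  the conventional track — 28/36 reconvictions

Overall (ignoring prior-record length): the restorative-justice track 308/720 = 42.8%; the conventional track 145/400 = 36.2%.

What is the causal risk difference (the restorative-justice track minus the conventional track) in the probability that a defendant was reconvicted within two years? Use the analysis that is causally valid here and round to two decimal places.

the restorative-justice track is lower inside every prior-record length stratum but the conventional track is lower in aggregate. Whether to stratify depends on how prior-record length relates to the disposition.
The imbalance in prior-record length arose from how defendants were allocated, not from anything the disposition did; and prior-record length independently affects the outcome. The pooled gap is confounded — condition on prior-record length.
Adjusting over the population distribution of prior-record length: 0.264·(0.046−0.277) + 0.333·(0.279−0.398) + 0.403·(0.573−0.778) = -0.183.

-0.18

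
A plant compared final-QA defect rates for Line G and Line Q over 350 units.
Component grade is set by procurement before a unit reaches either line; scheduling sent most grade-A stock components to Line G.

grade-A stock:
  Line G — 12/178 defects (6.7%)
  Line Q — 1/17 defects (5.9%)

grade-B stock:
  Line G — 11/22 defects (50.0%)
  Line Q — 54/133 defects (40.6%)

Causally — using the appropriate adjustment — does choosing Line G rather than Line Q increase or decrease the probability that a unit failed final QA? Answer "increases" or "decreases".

increases

Nothing the line does changes component grade; the imbalance is an allocation artefact. With component grade also predicting the outcome, the pooled figure is confounded, and the within-stratum comparison is the causal one.
Within each level — grade-A stock: 6.7% vs 5.9%; grade-B stock: 50.0% vs 40.6% — Line Q is lower every time.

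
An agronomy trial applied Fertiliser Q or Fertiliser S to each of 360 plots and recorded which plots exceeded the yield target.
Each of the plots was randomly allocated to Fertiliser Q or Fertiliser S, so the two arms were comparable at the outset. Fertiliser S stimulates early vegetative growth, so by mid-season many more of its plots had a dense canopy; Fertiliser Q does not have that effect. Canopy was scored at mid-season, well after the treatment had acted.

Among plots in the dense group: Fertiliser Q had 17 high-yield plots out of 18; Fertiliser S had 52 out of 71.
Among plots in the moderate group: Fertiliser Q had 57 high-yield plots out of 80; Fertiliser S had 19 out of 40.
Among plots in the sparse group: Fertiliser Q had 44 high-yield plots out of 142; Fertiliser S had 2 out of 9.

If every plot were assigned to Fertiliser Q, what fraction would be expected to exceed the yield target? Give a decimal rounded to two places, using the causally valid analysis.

Mid-season canopy is downstream of the fertiliser. One should not condition on a consequence of treatment, so the overall rates are the right comparison.
So P(outcome | do(Fertiliser Q)) is just the pooled rate for Fertiliser Q: 118/240 = 0.492.

0.49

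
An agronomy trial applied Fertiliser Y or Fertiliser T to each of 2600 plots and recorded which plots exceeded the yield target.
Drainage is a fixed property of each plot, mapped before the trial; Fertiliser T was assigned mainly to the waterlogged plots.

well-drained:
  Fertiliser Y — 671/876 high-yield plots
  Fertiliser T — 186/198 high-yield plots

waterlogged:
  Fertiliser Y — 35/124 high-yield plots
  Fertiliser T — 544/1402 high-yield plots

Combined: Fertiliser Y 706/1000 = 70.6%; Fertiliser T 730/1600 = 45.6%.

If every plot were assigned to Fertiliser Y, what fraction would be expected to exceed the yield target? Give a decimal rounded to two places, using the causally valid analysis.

Field drainage satisfies the back-door criterion: it is not a descendant of the fertiliser, and it blocks the spurious path from fertiliser to outcome. Adjusting for it (i.e., using the within-field drainage rates) gives the causal effect.
Standardising Fertiliser Y to the population field drainage mix: 0.413·671/876 + 0.587·35/124 = 0.482.

0.48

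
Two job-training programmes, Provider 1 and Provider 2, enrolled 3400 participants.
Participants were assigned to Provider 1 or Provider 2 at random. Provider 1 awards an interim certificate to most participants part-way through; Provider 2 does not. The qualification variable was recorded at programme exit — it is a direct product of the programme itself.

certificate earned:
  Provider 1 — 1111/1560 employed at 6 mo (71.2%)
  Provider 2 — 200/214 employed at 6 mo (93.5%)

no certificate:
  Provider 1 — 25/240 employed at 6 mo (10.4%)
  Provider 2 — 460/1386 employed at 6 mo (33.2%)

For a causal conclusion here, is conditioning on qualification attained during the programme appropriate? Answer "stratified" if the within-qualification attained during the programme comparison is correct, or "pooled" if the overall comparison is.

Provider 2 is higher inside every qualification attained during the programme stratum but Provider 1 is higher in aggregate. Whether to stratify depends on how qualification attained during the programme relates to the programme.
Qualification attained during the programme is recorded after the programme and is itself shifted by it — it sits on the causal path from programme to outcome. Conditioning on a mediator would strip out part of the effect we want; the pooled comparison gives the total causal effect.
Pooled: Provider 1 63.1% vs Provider 2 41.2%; Provider 1 is higher overall.

pooled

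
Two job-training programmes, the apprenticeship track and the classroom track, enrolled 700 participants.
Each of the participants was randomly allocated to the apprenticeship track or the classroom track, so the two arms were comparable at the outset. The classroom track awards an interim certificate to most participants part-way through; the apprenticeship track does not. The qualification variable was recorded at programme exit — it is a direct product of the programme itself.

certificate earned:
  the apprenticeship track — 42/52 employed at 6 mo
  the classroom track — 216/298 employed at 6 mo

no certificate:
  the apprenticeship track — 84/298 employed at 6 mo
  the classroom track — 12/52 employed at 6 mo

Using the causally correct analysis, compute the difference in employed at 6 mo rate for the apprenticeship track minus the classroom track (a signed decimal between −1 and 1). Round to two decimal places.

-0.29

Qualification attained during the programme is downstream of the programme. One should not condition on a consequence of treatment, so the overall rates are the right comparison.
The causal difference is the pooled difference: 0.360 − 0.651 = -0.291.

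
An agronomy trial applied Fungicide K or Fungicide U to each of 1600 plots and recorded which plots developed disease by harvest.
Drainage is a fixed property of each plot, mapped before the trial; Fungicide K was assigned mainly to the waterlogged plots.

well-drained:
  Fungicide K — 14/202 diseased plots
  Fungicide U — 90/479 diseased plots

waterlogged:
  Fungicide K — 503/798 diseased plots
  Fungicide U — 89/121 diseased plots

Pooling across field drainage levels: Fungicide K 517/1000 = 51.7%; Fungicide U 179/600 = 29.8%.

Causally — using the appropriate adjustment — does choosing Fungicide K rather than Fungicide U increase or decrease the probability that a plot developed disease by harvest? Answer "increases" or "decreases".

decreases

Since field drainage is a pre-existing factor (not a product of the fungicide) and it affects the outcome on its own, it is a confounder. The stratified rates, not the pooled rate, identify the causal effect.
Within each level — well-drained: 6.9% vs 18.8%; waterlogged: 63.0% vs 73.6% — Fungicide K is lower every time.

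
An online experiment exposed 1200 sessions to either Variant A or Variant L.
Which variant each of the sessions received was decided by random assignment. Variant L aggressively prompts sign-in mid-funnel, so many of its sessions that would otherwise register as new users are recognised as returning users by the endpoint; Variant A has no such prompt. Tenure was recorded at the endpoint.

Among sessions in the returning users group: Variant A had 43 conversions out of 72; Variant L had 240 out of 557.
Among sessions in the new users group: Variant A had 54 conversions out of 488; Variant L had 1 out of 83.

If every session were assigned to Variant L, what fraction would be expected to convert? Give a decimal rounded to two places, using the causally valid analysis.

0.38

Stratifying would compare variants among sessions the variants themselves sorted into user tenure groups — a form of selection on an intermediate. The unconditioned pooled rates give the total causal effect.
So P(outcome | do(Variant L)) is just the pooled rate for Variant L: 241/640 = 0.377.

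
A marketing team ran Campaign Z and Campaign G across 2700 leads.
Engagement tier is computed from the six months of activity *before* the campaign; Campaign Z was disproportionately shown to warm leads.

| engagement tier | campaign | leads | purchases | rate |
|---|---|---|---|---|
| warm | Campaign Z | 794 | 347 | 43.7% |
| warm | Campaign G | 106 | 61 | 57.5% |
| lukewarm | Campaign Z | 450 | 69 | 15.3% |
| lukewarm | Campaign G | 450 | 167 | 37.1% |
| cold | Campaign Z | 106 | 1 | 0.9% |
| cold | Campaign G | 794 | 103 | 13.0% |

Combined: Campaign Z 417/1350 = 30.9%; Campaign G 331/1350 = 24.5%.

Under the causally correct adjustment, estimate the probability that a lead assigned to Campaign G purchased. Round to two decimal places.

0.36

The imbalance in engagement tier arose from how leads were allocated, not from anything the campaign did; and engagement tier independently affects the outcome. The pooled gap is confounded — condition on engagement tier.
Standardising Campaign G to the population engagement tier mix: 0.333·61/106 + 0.333·167/450 + 0.333·103/794 = 0.359.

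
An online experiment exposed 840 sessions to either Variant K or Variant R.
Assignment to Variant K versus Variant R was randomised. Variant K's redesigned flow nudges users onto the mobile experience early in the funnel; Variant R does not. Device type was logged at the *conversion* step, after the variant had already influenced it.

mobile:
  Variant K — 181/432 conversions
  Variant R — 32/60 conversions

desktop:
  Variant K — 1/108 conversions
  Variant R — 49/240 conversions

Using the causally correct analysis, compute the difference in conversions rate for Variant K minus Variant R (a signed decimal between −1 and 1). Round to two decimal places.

+0.07

Device type here is a post-treatment variable shaped by the variant; conditioning on it would introduce bias rather than remove it. The overall comparison is the causal one.
The causal difference is the pooled difference: 0.337 − 0.270 = +0.067.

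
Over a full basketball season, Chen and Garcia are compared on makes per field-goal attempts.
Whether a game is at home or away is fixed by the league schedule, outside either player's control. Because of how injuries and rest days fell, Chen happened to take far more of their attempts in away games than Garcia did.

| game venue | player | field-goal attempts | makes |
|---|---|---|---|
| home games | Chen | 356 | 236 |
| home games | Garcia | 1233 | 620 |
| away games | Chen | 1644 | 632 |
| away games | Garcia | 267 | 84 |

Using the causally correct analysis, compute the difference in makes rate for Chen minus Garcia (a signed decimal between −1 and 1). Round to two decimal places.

+0.11

Chen is higher inside every game venue stratum but Garcia is higher in aggregate. Whether to stratify depends on how game venue relates to the player.
Game venue differs across players for reasons unrelated to any effect of the player itself, and it separately predicts the outcome — a classic confounder. We must compare within game venue levels.
Adjusting over the population distribution of game venue: 0.454·(0.663−0.503) + 0.546·(0.384−0.315) = +0.111.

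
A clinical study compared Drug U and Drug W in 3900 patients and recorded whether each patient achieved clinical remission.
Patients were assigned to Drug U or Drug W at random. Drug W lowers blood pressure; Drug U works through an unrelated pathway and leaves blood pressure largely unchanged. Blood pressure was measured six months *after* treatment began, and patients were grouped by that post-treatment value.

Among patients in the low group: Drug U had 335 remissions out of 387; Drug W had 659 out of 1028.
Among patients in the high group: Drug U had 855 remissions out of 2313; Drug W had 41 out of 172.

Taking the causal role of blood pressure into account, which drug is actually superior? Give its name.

Drug W

Blood pressure here is a post-treatment variable shaped by the drug; conditioning on it would introduce bias rather than remove it. The overall comparison is the causal one.
Pooled: Drug U 44.1% vs Drug W 58.3%; Drug W is higher overall.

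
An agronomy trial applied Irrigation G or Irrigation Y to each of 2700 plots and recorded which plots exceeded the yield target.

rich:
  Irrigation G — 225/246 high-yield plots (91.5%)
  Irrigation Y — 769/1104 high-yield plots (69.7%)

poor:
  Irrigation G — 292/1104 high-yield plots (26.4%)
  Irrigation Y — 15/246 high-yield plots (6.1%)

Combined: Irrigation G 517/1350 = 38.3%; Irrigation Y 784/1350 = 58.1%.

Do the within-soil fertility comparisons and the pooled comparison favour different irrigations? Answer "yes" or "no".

yes

Within each soil fertility level (rich 91.5% vs 69.7%; poor 26.4% vs 6.1%), Irrigation G has the higher rate every time. Pooled: 38.3% vs 58.1% — Irrigation Y has the higher rate overall. The two comparisons disagree.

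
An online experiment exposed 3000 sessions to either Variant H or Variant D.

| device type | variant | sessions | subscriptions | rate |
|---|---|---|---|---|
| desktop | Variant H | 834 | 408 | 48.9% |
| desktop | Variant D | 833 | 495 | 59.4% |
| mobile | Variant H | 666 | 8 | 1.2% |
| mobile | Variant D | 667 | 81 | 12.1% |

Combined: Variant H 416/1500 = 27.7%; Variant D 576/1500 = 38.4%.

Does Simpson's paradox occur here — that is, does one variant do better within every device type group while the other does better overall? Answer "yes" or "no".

no

Within each device type level (desktop 48.9% vs 59.4%; mobile 1.2% vs 12.1%), Variant D has the higher rate every time. Pooled: 27.7% vs 38.4% — Variant D has the higher rate overall. They agree.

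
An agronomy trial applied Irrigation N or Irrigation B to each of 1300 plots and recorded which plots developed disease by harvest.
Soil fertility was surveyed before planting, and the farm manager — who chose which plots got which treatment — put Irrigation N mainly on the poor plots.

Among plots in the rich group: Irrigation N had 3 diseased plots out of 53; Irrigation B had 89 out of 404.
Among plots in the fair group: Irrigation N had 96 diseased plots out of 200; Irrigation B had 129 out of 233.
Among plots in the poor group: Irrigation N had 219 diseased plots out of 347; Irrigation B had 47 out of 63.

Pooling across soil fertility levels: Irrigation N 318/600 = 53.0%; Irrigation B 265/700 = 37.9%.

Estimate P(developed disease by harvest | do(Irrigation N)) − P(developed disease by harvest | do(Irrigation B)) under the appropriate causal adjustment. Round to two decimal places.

The stratified and pooled comparisons disagree (Irrigation N wins within each soil fertility; Irrigation B wins overall), so the answer turns on the causal role of soil fertility.
Soil fertility satisfies the back-door criterion: it is not a descendant of the irrigation, and it blocks the spurious path from irrigation to outcome. Adjusting for it (i.e., using the within-soil fertility rates) gives the causal effect.
Adjusting over the population distribution of soil fertility: 0.352·(0.057−0.220) + 0.333·(0.480−0.554) + 0.315·(0.631−0.746) = -0.118.

-0.12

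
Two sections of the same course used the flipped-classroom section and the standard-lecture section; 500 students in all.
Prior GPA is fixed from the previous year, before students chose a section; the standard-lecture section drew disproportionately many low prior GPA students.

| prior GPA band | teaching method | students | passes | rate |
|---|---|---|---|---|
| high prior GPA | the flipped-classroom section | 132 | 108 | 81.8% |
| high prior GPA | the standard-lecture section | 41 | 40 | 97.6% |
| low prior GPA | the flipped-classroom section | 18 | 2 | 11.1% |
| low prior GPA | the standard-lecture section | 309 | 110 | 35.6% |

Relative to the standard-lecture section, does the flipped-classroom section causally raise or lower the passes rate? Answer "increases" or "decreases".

decreases

The prior GPA band-specific comparison favours the standard-lecture section throughout, but the pooled figures favour the flipped-classroom section. The question is whether to condition on prior GPA band.
Prior GPA band differs across teaching methods for reasons unrelated to any effect of the teaching method itself, and it separately predicts the outcome — a classic confounder. We must compare within prior GPA band levels.
Within each level — high prior GPA: 81.8% vs 97.6%; low prior GPA: 11.1% vs 35.6% — the standard-lecture section is higher every time.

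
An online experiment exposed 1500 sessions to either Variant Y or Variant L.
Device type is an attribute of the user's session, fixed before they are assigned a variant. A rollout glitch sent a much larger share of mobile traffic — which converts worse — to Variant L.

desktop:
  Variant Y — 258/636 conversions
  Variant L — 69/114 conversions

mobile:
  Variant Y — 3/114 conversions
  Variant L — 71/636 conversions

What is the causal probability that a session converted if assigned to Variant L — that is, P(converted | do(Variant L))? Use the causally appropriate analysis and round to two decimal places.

The device type-specific comparison favours Variant L throughout, but the pooled figures favour Variant Y. The question is whether to condition on device type.
Device type satisfies the back-door criterion: it is not a descendant of the variant, and it blocks the spurious path from variant to outcome. Adjusting for it (i.e., using the within-device type rates) gives the causal effect.
Standardising Variant L to the population device type mix: 0.500·69/114 + 0.500·71/636 = 0.358.

0.36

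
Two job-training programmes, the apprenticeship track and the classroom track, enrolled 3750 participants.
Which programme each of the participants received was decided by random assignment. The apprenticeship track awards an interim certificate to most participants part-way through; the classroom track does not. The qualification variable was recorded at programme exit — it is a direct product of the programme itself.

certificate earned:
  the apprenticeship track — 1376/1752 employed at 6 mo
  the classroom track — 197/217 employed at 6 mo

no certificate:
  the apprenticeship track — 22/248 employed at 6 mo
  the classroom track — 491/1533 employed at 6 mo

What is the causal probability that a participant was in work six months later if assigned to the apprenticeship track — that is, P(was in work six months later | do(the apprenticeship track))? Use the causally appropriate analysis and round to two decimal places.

0.70

The qualification attained during the programme-specific comparison favours the classroom track throughout, but the pooled figures favour the apprenticeship track. The question is whether to condition on qualification attained during the programme.
Qualification attained during the programme here is a post-treatment variable shaped by the programme; conditioning on it would introduce bias rather than remove it. The overall comparison is the causal one.
So P(outcome | do(the apprenticeship track)) is just the pooled rate for the apprenticeship track: 1398/2000 = 0.699.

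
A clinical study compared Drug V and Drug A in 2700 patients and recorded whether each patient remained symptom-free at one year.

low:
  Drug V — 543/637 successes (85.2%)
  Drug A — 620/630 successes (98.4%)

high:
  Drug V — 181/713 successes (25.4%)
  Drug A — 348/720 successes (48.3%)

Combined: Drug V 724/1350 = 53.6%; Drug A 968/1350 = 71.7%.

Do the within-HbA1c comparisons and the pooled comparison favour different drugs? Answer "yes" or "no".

no

Within each HbA1c level (low 85.2% vs 98.4%; high 25.4% vs 48.3%), Drug A has the higher rate every time. Pooled: 53.6% vs 71.7% — Drug A has the higher rate overall. They agree.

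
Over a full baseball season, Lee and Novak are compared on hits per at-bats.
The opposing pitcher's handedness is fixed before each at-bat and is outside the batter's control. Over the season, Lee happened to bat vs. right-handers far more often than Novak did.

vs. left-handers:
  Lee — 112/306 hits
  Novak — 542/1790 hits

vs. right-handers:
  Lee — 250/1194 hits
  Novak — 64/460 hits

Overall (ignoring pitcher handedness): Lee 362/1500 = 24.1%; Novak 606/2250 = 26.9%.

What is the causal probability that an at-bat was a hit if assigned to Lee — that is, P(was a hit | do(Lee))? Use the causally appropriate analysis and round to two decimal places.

Pitcher handedness satisfies the back-door criterion: it is not a descendant of the player, and it blocks the spurious path from player to outcome. Adjusting for it (i.e., using the within-pitcher handedness rates) gives the causal effect.
Standardising Lee to the population pitcher handedness mix: 0.559·112/306 + 0.441·250/1194 = 0.297.

0.30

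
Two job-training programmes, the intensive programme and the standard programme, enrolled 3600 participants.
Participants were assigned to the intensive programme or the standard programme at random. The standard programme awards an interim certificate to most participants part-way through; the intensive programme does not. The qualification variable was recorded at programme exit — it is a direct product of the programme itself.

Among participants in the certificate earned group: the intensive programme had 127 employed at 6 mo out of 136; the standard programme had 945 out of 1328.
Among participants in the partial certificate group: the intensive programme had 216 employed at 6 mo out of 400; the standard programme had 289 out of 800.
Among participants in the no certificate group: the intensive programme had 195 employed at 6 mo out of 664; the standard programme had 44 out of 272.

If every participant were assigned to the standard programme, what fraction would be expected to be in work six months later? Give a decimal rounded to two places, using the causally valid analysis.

0.53

The distribution of qualification attained during the programme is itself part of what the programme does — it is an intermediate outcome. Holding it fixed would remove that part of the effect; the total effect is the pooled difference.
So P(outcome | do(the standard programme)) is just the pooled rate for the standard programme: 1278/2400 = 0.532.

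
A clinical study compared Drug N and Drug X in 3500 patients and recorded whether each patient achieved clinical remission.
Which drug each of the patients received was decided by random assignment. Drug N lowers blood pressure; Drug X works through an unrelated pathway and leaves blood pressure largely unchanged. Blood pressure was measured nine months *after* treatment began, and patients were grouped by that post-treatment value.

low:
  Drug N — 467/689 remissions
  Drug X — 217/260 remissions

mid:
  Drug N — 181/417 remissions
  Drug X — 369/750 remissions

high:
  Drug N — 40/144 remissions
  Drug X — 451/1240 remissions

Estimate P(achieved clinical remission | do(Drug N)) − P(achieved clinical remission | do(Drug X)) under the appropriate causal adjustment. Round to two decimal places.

The stratified and pooled comparisons disagree (Drug X wins within each blood pressure; Drug N wins overall), so the answer turns on the causal role of blood pressure.
Blood pressure is downstream of the drug. One should not condition on a consequence of treatment, so the overall rates are the right comparison.
The causal difference is the pooled difference: 0.550 − 0.461 = +0.090.

+0.09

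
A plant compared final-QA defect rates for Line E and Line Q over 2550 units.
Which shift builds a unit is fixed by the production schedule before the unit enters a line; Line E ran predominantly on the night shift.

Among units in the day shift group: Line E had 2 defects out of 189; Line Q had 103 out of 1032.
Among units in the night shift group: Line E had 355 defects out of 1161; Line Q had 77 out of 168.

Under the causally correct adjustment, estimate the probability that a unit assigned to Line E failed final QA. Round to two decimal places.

Since shift is a pre-existing factor (not a product of the line) and it affects the outcome on its own, it is a confounder. The stratified rates, not the pooled rate, identify the causal effect.
Standardising Line E to the population shift mix: 0.479·2/189 + 0.521·355/1161 = 0.164.

0.16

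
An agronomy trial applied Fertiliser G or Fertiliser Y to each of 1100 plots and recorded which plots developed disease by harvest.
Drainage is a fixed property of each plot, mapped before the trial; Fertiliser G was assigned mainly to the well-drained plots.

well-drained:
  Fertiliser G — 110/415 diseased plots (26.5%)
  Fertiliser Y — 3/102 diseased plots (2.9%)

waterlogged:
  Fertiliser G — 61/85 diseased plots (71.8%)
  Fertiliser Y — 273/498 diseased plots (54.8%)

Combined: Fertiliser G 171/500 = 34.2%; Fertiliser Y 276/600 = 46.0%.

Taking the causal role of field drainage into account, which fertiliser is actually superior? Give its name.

Fertiliser Y

Within every field drainage level Fertiliser Y has the lower rate, yet pooled Fertiliser G does — Simpson's reversal.
Here field drainage is a common cause — it drives both which fertiliser a case falls under and the outcome. The crude comparison mixes populations; the stratum-specific rates are the causally relevant ones.
Within each level — well-drained: 26.5% vs 2.9%; waterlogged: 71.8% vs 54.8% — Fertiliser Y is lower every time.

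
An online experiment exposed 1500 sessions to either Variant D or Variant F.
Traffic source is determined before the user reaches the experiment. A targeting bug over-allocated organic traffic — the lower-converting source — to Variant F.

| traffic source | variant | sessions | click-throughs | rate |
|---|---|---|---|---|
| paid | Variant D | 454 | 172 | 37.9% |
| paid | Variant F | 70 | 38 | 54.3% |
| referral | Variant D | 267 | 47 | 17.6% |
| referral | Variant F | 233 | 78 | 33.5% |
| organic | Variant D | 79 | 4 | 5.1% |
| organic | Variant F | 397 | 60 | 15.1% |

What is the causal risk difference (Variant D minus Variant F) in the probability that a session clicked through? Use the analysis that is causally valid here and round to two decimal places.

Here traffic source is a common cause — it drives both which variant a case falls under and the outcome. The crude comparison mixes populations; the stratum-specific rates are the causally relevant ones.
Adjusting over the population distribution of traffic source: 0.349·(0.379−0.543) + 0.333·(0.176−0.335) + 0.317·(0.051−0.151) = -0.142.

-0.14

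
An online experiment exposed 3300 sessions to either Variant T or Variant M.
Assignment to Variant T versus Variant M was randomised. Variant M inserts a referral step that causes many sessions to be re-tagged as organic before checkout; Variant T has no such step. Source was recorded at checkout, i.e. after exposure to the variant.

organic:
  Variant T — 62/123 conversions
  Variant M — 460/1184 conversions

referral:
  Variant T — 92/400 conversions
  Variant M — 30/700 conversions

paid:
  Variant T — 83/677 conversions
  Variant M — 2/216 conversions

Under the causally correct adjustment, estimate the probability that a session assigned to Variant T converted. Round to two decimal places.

Traffic source is recorded after the variant and is itself shifted by it — it sits on the causal path from variant to outcome. Conditioning on a mediator would strip out part of the effect we want; the pooled comparison gives the total causal effect.
So P(outcome | do(Variant T)) is just the pooled rate for Variant T: 237/1200 = 0.198.

0.20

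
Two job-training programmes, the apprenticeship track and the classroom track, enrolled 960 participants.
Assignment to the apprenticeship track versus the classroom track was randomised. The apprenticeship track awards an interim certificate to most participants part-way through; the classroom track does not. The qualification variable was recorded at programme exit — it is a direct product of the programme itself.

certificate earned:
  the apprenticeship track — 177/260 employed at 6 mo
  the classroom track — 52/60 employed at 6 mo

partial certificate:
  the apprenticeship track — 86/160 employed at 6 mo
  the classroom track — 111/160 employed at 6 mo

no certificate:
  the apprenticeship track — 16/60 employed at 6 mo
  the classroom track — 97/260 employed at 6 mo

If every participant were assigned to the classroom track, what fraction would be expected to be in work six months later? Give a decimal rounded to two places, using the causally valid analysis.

the classroom track is higher inside every qualification attained during the programme stratum but the apprenticeship track is higher in aggregate. Whether to stratify depends on how qualification attained during the programme relates to the programme.
Because the programme influences qualification attained during the programme, qualification attained during the programme is a post-treatment mediator, not a confounder. Stratifying on it would bias the estimate; the causal effect is the crude pooled difference.
So P(outcome | do(the classroom track)) is just the pooled rate for the classroom track: 260/480 = 0.542.

0.54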